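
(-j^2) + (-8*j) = -j^2 - 8*j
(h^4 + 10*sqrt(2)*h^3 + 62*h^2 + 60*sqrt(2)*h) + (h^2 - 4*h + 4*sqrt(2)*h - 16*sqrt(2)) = h^4 + 10*sqrt(2)*h^3 + 63*h^2 - 4*h + 64*sqrt(2)*h - 16*sqrt(2)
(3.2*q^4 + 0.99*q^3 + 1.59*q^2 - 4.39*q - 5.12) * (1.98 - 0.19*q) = -0.608*q^5 + 6.1479*q^4 + 1.6581*q^3 + 3.9823*q^2 - 7.7194*q - 10.1376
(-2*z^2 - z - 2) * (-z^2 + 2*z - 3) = 2*z^4 - 3*z^3 + 6*z^2 - z + 6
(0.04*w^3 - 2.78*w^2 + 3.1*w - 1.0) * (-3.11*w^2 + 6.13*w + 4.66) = -0.1244*w^5 + 8.891*w^4 - 26.496*w^3 + 9.1582*w^2 + 8.316*w - 4.66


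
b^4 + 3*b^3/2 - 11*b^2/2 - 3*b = b*(b - 2)*(b + 1/2)*(b + 3)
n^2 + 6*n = n*(n + 6)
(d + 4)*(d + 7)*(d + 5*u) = d^3 + 5*d^2*u + 11*d^2 + 55*d*u + 28*d + 140*u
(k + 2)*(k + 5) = k^2 + 7*k + 10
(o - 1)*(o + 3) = o^2 + 2*o - 3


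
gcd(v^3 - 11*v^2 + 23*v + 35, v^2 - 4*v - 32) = 1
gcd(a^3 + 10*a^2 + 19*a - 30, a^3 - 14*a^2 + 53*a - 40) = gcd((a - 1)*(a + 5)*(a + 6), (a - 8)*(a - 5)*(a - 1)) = a - 1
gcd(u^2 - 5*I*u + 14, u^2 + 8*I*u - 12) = u + 2*I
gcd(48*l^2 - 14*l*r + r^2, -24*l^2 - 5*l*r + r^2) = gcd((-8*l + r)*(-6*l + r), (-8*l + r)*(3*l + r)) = -8*l + r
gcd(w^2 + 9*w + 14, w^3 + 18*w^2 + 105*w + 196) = w + 7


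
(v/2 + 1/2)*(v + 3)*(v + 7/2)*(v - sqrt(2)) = v^4/2 - sqrt(2)*v^3/2 + 15*v^3/4 - 15*sqrt(2)*v^2/4 + 17*v^2/2 - 17*sqrt(2)*v/2 + 21*v/4 - 21*sqrt(2)/4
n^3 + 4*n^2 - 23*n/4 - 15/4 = (n - 3/2)*(n + 1/2)*(n + 5)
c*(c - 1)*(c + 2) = c^3 + c^2 - 2*c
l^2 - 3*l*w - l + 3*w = (l - 1)*(l - 3*w)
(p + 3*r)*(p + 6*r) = p^2 + 9*p*r + 18*r^2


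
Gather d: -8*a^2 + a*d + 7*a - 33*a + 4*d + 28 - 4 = -8*a^2 - 26*a + d*(a + 4) + 24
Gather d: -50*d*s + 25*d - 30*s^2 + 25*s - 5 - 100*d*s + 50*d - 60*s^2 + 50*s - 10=d*(75 - 150*s) - 90*s^2 + 75*s - 15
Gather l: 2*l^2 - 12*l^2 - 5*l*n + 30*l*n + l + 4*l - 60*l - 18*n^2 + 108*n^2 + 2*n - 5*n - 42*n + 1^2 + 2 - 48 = -10*l^2 + l*(25*n - 55) + 90*n^2 - 45*n - 45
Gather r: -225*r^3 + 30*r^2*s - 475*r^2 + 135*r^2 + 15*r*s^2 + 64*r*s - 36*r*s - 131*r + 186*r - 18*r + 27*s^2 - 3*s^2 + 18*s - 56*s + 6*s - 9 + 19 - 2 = -225*r^3 + r^2*(30*s - 340) + r*(15*s^2 + 28*s + 37) + 24*s^2 - 32*s + 8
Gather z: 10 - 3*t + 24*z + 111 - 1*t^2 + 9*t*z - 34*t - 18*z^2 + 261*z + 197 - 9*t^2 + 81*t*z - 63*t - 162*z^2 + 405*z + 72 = -10*t^2 - 100*t - 180*z^2 + z*(90*t + 690) + 390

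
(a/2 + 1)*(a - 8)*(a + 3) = a^3/2 - 3*a^2/2 - 17*a - 24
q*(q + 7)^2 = q^3 + 14*q^2 + 49*q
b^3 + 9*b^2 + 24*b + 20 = (b + 2)^2*(b + 5)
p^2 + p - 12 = (p - 3)*(p + 4)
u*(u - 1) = u^2 - u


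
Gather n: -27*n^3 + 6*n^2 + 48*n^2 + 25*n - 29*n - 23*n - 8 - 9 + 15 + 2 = -27*n^3 + 54*n^2 - 27*n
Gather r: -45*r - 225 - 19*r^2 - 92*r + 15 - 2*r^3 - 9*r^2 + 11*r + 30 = -2*r^3 - 28*r^2 - 126*r - 180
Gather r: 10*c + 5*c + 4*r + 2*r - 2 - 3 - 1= 15*c + 6*r - 6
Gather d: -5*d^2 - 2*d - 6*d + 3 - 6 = -5*d^2 - 8*d - 3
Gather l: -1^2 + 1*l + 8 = l + 7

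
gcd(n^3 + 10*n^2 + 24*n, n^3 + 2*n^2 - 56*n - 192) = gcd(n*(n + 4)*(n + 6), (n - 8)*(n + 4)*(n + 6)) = n^2 + 10*n + 24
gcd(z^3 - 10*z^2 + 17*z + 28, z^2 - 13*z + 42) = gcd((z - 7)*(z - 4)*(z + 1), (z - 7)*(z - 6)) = z - 7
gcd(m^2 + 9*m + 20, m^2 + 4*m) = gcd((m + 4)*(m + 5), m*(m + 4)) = m + 4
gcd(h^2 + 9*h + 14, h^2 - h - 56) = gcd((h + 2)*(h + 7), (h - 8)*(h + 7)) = h + 7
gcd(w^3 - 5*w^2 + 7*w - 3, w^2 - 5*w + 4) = w - 1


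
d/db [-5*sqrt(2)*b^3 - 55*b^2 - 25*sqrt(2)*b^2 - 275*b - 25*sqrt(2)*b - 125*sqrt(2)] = -15*sqrt(2)*b^2 - 110*b - 50*sqrt(2)*b - 275 - 25*sqrt(2)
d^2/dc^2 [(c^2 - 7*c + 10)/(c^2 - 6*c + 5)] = -2/(c^3 - 3*c^2 + 3*c - 1)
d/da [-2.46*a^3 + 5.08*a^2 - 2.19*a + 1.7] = -7.38*a^2 + 10.16*a - 2.19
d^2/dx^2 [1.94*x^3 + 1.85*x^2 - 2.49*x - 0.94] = 11.64*x + 3.7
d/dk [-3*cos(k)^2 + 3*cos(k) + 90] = -3*sin(k) + 3*sin(2*k)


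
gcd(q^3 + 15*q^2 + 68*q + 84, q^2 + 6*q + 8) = q + 2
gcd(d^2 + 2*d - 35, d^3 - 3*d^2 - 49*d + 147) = d + 7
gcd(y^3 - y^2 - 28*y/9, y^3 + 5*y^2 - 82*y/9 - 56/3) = y^2 - y - 28/9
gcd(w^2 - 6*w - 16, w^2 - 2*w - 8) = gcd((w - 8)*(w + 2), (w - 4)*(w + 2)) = w + 2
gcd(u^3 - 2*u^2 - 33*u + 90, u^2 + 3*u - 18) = u^2 + 3*u - 18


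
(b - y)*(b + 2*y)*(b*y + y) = b^3*y + b^2*y^2 + b^2*y - 2*b*y^3 + b*y^2 - 2*y^3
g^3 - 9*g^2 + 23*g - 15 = (g - 5)*(g - 3)*(g - 1)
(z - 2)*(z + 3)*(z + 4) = z^3 + 5*z^2 - 2*z - 24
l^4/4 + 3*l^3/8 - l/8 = l*(l/4 + 1/4)*(l - 1/2)*(l + 1)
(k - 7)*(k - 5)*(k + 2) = k^3 - 10*k^2 + 11*k + 70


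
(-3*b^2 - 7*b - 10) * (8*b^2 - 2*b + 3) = -24*b^4 - 50*b^3 - 75*b^2 - b - 30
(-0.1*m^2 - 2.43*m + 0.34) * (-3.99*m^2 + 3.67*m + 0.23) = 0.399*m^4 + 9.3287*m^3 - 10.2977*m^2 + 0.6889*m + 0.0782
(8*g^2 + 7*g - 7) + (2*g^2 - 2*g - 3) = 10*g^2 + 5*g - 10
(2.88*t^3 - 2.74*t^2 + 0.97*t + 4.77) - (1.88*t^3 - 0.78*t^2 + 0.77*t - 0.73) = 1.0*t^3 - 1.96*t^2 + 0.2*t + 5.5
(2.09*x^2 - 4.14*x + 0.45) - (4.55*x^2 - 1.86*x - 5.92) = -2.46*x^2 - 2.28*x + 6.37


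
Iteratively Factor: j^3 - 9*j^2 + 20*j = (j - 4)*(j^2 - 5*j) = (j - 5)*(j - 4)*(j)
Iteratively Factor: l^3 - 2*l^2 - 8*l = (l + 2)*(l^2 - 4*l) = l*(l + 2)*(l - 4)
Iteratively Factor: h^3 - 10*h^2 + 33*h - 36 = (h - 4)*(h^2 - 6*h + 9) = (h - 4)*(h - 3)*(h - 3)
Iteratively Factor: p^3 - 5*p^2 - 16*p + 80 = (p - 4)*(p^2 - p - 20) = (p - 4)*(p + 4)*(p - 5)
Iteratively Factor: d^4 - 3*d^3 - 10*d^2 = (d - 5)*(d^3 + 2*d^2) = d*(d - 5)*(d^2 + 2*d) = d*(d - 5)*(d + 2)*(d)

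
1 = 1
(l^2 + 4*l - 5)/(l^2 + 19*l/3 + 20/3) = 3*(l - 1)/(3*l + 4)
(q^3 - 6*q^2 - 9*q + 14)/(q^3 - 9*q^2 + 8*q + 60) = (q^2 - 8*q + 7)/(q^2 - 11*q + 30)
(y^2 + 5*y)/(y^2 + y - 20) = y/(y - 4)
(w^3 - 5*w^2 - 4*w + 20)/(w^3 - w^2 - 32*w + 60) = (w + 2)/(w + 6)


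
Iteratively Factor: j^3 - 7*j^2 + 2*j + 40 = (j - 4)*(j^2 - 3*j - 10) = (j - 4)*(j + 2)*(j - 5)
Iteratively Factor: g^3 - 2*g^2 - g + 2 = (g + 1)*(g^2 - 3*g + 2) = (g - 2)*(g + 1)*(g - 1)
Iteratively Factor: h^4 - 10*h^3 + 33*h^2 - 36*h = (h - 3)*(h^3 - 7*h^2 + 12*h) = (h - 4)*(h - 3)*(h^2 - 3*h) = (h - 4)*(h - 3)^2*(h)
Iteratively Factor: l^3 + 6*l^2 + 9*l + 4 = (l + 1)*(l^2 + 5*l + 4) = (l + 1)^2*(l + 4)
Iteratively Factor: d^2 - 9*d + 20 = (d - 4)*(d - 5)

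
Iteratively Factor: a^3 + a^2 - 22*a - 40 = (a + 4)*(a^2 - 3*a - 10) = (a - 5)*(a + 4)*(a + 2)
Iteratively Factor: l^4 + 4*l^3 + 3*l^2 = (l)*(l^3 + 4*l^2 + 3*l) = l^2*(l^2 + 4*l + 3) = l^2*(l + 1)*(l + 3)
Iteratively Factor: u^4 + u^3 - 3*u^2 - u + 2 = (u + 2)*(u^3 - u^2 - u + 1) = (u + 1)*(u + 2)*(u^2 - 2*u + 1) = (u - 1)*(u + 1)*(u + 2)*(u - 1)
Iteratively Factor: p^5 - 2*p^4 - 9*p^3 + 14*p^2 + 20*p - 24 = (p - 1)*(p^4 - p^3 - 10*p^2 + 4*p + 24) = (p - 1)*(p + 2)*(p^3 - 3*p^2 - 4*p + 12) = (p - 2)*(p - 1)*(p + 2)*(p^2 - p - 6) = (p - 2)*(p - 1)*(p + 2)^2*(p - 3)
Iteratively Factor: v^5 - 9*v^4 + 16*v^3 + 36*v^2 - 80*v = (v - 2)*(v^4 - 7*v^3 + 2*v^2 + 40*v) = v*(v - 2)*(v^3 - 7*v^2 + 2*v + 40) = v*(v - 2)*(v + 2)*(v^2 - 9*v + 20) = v*(v - 5)*(v - 2)*(v + 2)*(v - 4)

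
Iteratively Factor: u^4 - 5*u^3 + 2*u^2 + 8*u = (u - 4)*(u^3 - u^2 - 2*u) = (u - 4)*(u + 1)*(u^2 - 2*u) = (u - 4)*(u - 2)*(u + 1)*(u)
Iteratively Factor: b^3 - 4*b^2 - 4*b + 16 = (b - 4)*(b^2 - 4) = (b - 4)*(b + 2)*(b - 2)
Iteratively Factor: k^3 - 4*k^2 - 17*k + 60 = (k - 5)*(k^2 + k - 12) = (k - 5)*(k - 3)*(k + 4)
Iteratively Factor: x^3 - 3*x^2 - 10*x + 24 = (x + 3)*(x^2 - 6*x + 8) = (x - 2)*(x + 3)*(x - 4)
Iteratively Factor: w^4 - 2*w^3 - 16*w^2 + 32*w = (w + 4)*(w^3 - 6*w^2 + 8*w) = (w - 2)*(w + 4)*(w^2 - 4*w) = (w - 4)*(w - 2)*(w + 4)*(w)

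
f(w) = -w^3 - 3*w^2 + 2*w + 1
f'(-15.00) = -583.00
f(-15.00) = 2671.00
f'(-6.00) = -70.00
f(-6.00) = 97.00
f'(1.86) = -19.54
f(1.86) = -12.09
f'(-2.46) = -1.39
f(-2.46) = -7.19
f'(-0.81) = 4.89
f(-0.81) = -2.06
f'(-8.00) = -142.00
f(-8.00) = 305.00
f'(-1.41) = 4.50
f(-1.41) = -4.98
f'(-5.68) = -60.71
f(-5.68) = 76.10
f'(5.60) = -125.68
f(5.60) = -257.50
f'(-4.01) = -22.18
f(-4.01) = 9.22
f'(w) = -3*w^2 - 6*w + 2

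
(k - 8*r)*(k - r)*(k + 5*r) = k^3 - 4*k^2*r - 37*k*r^2 + 40*r^3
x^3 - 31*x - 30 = (x - 6)*(x + 1)*(x + 5)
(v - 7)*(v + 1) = v^2 - 6*v - 7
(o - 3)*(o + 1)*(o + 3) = o^3 + o^2 - 9*o - 9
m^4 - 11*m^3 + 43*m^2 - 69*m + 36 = (m - 4)*(m - 3)^2*(m - 1)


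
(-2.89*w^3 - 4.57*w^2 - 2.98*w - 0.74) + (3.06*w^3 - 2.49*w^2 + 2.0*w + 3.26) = 0.17*w^3 - 7.06*w^2 - 0.98*w + 2.52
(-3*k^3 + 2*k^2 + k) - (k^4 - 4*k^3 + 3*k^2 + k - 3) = -k^4 + k^3 - k^2 + 3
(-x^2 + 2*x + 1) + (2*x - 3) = -x^2 + 4*x - 2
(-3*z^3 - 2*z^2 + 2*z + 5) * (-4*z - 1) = 12*z^4 + 11*z^3 - 6*z^2 - 22*z - 5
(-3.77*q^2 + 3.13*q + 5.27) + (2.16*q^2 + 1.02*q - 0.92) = -1.61*q^2 + 4.15*q + 4.35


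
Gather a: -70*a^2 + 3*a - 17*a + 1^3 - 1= -70*a^2 - 14*a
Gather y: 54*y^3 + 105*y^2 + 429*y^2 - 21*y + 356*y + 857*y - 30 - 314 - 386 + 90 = 54*y^3 + 534*y^2 + 1192*y - 640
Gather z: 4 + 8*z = 8*z + 4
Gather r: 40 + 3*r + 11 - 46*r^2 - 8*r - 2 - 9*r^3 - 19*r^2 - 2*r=-9*r^3 - 65*r^2 - 7*r + 49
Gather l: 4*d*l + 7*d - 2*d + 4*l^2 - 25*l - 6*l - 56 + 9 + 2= 5*d + 4*l^2 + l*(4*d - 31) - 45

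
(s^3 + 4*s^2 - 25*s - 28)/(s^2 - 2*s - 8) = (s^2 + 8*s + 7)/(s + 2)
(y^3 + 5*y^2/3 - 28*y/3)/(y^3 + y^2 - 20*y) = (y^2 + 5*y/3 - 28/3)/(y^2 + y - 20)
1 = 1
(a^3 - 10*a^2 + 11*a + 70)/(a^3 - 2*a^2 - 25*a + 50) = (a^2 - 5*a - 14)/(a^2 + 3*a - 10)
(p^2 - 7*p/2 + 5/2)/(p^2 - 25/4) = 2*(p - 1)/(2*p + 5)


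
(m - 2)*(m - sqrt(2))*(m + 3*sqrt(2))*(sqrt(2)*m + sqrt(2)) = sqrt(2)*m^4 - sqrt(2)*m^3 + 4*m^3 - 8*sqrt(2)*m^2 - 4*m^2 - 8*m + 6*sqrt(2)*m + 12*sqrt(2)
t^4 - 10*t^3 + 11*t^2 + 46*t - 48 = (t - 8)*(t - 3)*(t - 1)*(t + 2)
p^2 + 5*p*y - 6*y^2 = (p - y)*(p + 6*y)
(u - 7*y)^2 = u^2 - 14*u*y + 49*y^2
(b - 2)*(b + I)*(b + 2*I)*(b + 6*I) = b^4 - 2*b^3 + 9*I*b^3 - 20*b^2 - 18*I*b^2 + 40*b - 12*I*b + 24*I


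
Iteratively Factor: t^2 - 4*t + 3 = (t - 3)*(t - 1)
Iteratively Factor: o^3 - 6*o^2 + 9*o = (o)*(o^2 - 6*o + 9) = o*(o - 3)*(o - 3)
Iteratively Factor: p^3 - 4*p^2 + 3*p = (p)*(p^2 - 4*p + 3) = p*(p - 3)*(p - 1)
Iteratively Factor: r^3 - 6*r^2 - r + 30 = (r - 3)*(r^2 - 3*r - 10) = (r - 5)*(r - 3)*(r + 2)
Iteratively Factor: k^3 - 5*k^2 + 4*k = (k - 1)*(k^2 - 4*k) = (k - 4)*(k - 1)*(k)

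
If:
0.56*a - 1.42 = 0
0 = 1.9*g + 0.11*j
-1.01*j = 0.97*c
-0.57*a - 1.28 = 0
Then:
No Solution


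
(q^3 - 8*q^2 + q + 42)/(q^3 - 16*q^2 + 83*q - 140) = (q^2 - q - 6)/(q^2 - 9*q + 20)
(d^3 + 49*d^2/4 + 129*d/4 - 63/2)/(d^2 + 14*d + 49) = (4*d^2 + 21*d - 18)/(4*(d + 7))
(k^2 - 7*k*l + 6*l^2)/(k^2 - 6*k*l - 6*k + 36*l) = (k - l)/(k - 6)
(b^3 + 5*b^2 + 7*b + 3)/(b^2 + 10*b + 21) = (b^2 + 2*b + 1)/(b + 7)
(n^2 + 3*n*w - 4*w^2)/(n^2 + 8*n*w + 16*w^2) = (n - w)/(n + 4*w)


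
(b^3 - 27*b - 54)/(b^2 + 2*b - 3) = (b^2 - 3*b - 18)/(b - 1)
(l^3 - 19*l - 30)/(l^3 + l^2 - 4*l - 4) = (l^2 - 2*l - 15)/(l^2 - l - 2)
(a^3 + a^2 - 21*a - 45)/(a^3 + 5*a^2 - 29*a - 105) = (a + 3)/(a + 7)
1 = 1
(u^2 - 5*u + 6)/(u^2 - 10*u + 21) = (u - 2)/(u - 7)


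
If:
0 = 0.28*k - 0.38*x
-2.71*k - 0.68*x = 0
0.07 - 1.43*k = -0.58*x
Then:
No Solution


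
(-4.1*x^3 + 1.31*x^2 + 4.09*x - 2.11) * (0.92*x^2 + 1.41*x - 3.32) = -3.772*x^5 - 4.5758*x^4 + 19.2219*x^3 - 0.5235*x^2 - 16.5539*x + 7.0052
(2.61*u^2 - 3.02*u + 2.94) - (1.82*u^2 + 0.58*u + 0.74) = 0.79*u^2 - 3.6*u + 2.2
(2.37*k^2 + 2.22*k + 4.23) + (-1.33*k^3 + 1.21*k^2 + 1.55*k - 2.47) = -1.33*k^3 + 3.58*k^2 + 3.77*k + 1.76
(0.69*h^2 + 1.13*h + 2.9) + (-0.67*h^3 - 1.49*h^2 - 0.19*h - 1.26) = -0.67*h^3 - 0.8*h^2 + 0.94*h + 1.64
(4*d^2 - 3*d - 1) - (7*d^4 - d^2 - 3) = -7*d^4 + 5*d^2 - 3*d + 2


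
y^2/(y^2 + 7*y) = y/(y + 7)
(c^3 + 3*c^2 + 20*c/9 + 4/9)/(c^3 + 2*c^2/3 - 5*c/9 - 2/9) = (3*c^2 + 8*c + 4)/(3*c^2 + c - 2)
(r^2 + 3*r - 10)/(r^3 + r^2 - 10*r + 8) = (r + 5)/(r^2 + 3*r - 4)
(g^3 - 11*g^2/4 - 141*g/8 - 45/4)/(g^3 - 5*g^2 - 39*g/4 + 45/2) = (4*g + 3)/(2*(2*g - 3))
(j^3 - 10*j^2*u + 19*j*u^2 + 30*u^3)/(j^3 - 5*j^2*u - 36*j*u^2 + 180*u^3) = (j + u)/(j + 6*u)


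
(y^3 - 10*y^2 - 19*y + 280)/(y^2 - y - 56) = (y^2 - 2*y - 35)/(y + 7)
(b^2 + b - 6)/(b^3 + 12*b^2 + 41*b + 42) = (b - 2)/(b^2 + 9*b + 14)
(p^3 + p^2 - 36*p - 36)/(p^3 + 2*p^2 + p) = (p^2 - 36)/(p*(p + 1))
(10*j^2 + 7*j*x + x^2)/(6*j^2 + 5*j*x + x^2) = (5*j + x)/(3*j + x)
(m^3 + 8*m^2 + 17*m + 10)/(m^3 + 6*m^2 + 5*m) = (m + 2)/m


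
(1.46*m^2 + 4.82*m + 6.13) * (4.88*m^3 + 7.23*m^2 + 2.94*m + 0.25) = 7.1248*m^5 + 34.0774*m^4 + 69.0554*m^3 + 58.8557*m^2 + 19.2272*m + 1.5325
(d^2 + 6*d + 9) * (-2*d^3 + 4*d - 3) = -2*d^5 - 12*d^4 - 14*d^3 + 21*d^2 + 18*d - 27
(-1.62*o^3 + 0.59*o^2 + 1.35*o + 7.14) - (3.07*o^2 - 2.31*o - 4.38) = -1.62*o^3 - 2.48*o^2 + 3.66*o + 11.52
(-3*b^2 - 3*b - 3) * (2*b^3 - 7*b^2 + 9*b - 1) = -6*b^5 + 15*b^4 - 12*b^3 - 3*b^2 - 24*b + 3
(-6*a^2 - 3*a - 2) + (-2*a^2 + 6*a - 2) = -8*a^2 + 3*a - 4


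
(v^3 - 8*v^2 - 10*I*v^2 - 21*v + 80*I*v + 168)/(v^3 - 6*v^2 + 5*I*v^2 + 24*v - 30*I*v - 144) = (v^2 + v*(-8 - 7*I) + 56*I)/(v^2 + v*(-6 + 8*I) - 48*I)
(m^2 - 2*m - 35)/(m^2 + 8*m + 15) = (m - 7)/(m + 3)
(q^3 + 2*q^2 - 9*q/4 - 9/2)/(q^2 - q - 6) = (q^2 - 9/4)/(q - 3)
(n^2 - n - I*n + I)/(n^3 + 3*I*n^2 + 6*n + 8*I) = (n^2 - n - I*n + I)/(n^3 + 3*I*n^2 + 6*n + 8*I)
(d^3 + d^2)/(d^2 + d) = d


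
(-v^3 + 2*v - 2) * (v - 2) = -v^4 + 2*v^3 + 2*v^2 - 6*v + 4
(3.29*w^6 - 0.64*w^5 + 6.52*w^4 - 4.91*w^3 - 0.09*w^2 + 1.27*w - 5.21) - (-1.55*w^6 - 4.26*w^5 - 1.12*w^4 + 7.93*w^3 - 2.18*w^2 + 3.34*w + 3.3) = 4.84*w^6 + 3.62*w^5 + 7.64*w^4 - 12.84*w^3 + 2.09*w^2 - 2.07*w - 8.51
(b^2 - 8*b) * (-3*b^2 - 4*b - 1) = -3*b^4 + 20*b^3 + 31*b^2 + 8*b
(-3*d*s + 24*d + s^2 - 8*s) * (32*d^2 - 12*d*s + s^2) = -96*d^3*s + 768*d^3 + 68*d^2*s^2 - 544*d^2*s - 15*d*s^3 + 120*d*s^2 + s^4 - 8*s^3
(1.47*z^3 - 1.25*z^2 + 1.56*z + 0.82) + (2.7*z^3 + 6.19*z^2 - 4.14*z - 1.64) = 4.17*z^3 + 4.94*z^2 - 2.58*z - 0.82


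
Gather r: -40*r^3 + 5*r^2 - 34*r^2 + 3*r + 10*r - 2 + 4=-40*r^3 - 29*r^2 + 13*r + 2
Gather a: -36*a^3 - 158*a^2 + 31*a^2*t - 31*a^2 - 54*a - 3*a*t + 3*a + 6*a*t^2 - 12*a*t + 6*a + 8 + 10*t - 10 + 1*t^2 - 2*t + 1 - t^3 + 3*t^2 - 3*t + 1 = -36*a^3 + a^2*(31*t - 189) + a*(6*t^2 - 15*t - 45) - t^3 + 4*t^2 + 5*t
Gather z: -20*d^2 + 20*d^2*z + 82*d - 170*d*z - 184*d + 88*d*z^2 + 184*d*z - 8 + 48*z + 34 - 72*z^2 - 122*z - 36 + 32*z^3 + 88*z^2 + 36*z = -20*d^2 - 102*d + 32*z^3 + z^2*(88*d + 16) + z*(20*d^2 + 14*d - 38) - 10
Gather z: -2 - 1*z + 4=2 - z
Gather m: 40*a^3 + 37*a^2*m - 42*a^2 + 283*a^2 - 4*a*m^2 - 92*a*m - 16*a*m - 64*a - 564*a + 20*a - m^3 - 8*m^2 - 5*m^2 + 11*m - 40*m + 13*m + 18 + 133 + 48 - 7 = 40*a^3 + 241*a^2 - 608*a - m^3 + m^2*(-4*a - 13) + m*(37*a^2 - 108*a - 16) + 192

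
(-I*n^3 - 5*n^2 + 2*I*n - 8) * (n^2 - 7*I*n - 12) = -I*n^5 - 12*n^4 + 49*I*n^3 + 66*n^2 + 32*I*n + 96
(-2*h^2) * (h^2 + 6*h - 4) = -2*h^4 - 12*h^3 + 8*h^2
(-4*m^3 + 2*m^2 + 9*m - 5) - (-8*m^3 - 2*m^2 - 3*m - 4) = 4*m^3 + 4*m^2 + 12*m - 1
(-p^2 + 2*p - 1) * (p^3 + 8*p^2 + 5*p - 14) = -p^5 - 6*p^4 + 10*p^3 + 16*p^2 - 33*p + 14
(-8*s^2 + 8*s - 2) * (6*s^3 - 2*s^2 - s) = -48*s^5 + 64*s^4 - 20*s^3 - 4*s^2 + 2*s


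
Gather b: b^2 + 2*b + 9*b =b^2 + 11*b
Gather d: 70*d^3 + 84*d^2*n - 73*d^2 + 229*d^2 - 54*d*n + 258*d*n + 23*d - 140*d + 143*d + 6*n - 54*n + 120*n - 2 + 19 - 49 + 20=70*d^3 + d^2*(84*n + 156) + d*(204*n + 26) + 72*n - 12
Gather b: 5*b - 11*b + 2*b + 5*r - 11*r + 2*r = -4*b - 4*r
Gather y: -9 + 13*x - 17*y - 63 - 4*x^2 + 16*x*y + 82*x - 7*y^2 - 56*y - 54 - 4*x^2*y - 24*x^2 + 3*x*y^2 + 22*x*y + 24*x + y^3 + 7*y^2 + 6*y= -28*x^2 + 3*x*y^2 + 119*x + y^3 + y*(-4*x^2 + 38*x - 67) - 126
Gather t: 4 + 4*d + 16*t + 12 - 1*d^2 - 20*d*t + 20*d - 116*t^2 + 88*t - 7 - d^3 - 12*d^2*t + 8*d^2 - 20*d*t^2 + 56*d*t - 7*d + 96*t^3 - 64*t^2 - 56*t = -d^3 + 7*d^2 + 17*d + 96*t^3 + t^2*(-20*d - 180) + t*(-12*d^2 + 36*d + 48) + 9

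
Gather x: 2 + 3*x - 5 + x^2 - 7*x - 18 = x^2 - 4*x - 21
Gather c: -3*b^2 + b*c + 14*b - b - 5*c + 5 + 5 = -3*b^2 + 13*b + c*(b - 5) + 10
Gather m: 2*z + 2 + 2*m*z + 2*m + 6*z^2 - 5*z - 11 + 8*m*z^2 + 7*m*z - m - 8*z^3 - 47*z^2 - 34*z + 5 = m*(8*z^2 + 9*z + 1) - 8*z^3 - 41*z^2 - 37*z - 4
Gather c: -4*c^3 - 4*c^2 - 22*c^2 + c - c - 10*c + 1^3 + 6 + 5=-4*c^3 - 26*c^2 - 10*c + 12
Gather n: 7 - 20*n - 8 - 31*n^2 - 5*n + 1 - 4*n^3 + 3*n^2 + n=-4*n^3 - 28*n^2 - 24*n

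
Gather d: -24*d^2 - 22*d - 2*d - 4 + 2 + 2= -24*d^2 - 24*d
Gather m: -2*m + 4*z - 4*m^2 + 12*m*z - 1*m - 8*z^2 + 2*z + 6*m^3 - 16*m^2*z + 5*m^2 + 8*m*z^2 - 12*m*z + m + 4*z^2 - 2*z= 6*m^3 + m^2*(1 - 16*z) + m*(8*z^2 - 2) - 4*z^2 + 4*z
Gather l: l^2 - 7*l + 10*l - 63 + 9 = l^2 + 3*l - 54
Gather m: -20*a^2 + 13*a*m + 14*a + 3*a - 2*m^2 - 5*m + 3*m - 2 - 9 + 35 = -20*a^2 + 17*a - 2*m^2 + m*(13*a - 2) + 24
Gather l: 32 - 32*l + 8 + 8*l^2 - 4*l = 8*l^2 - 36*l + 40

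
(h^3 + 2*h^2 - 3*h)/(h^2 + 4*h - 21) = h*(h^2 + 2*h - 3)/(h^2 + 4*h - 21)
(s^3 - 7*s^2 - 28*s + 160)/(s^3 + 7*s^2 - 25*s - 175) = (s^2 - 12*s + 32)/(s^2 + 2*s - 35)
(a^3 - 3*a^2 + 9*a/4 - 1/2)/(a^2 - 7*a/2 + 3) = (4*a^2 - 4*a + 1)/(2*(2*a - 3))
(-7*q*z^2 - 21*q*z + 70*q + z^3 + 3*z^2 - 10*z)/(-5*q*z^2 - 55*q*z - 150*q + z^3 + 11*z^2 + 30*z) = (-7*q*z + 14*q + z^2 - 2*z)/(-5*q*z - 30*q + z^2 + 6*z)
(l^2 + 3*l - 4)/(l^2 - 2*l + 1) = (l + 4)/(l - 1)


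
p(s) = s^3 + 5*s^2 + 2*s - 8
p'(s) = 3*s^2 + 10*s + 2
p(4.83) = 230.98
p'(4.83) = 120.29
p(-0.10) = -8.15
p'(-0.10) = 1.03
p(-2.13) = 0.76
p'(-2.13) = -5.69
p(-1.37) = -3.93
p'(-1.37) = -6.07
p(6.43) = 477.43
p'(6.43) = 190.33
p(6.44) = 479.34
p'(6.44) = 190.82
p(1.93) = 21.67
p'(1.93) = 32.47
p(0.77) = -3.04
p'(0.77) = 11.48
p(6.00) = 400.00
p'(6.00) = 170.00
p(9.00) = 1144.00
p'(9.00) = 335.00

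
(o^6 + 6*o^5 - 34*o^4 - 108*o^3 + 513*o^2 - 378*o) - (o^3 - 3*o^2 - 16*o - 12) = o^6 + 6*o^5 - 34*o^4 - 109*o^3 + 516*o^2 - 362*o + 12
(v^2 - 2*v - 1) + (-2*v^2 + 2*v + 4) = 3 - v^2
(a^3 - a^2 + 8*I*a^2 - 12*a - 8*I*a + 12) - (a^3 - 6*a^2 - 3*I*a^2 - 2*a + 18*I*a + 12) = 5*a^2 + 11*I*a^2 - 10*a - 26*I*a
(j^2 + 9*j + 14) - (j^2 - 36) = 9*j + 50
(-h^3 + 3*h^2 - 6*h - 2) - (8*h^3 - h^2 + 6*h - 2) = -9*h^3 + 4*h^2 - 12*h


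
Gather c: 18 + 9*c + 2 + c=10*c + 20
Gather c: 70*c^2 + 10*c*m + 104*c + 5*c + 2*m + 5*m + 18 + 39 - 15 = 70*c^2 + c*(10*m + 109) + 7*m + 42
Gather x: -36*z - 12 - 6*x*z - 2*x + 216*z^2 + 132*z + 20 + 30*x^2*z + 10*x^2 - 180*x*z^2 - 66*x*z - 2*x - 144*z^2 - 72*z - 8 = x^2*(30*z + 10) + x*(-180*z^2 - 72*z - 4) + 72*z^2 + 24*z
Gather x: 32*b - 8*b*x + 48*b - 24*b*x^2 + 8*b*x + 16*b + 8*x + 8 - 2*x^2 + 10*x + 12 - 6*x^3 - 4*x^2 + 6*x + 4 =96*b - 6*x^3 + x^2*(-24*b - 6) + 24*x + 24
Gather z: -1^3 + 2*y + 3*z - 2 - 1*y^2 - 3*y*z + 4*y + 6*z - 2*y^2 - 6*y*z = -3*y^2 + 6*y + z*(9 - 9*y) - 3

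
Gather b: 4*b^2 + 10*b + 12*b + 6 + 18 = 4*b^2 + 22*b + 24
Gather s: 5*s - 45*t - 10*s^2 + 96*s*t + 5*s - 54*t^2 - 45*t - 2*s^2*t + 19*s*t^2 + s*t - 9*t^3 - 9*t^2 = s^2*(-2*t - 10) + s*(19*t^2 + 97*t + 10) - 9*t^3 - 63*t^2 - 90*t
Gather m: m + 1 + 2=m + 3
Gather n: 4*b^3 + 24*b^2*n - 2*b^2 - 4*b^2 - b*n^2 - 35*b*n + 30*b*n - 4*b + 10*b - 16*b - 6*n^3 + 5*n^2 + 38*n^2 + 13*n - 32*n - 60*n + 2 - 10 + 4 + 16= 4*b^3 - 6*b^2 - 10*b - 6*n^3 + n^2*(43 - b) + n*(24*b^2 - 5*b - 79) + 12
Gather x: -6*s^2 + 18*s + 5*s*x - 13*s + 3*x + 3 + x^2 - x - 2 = -6*s^2 + 5*s + x^2 + x*(5*s + 2) + 1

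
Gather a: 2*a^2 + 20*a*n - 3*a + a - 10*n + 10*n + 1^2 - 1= 2*a^2 + a*(20*n - 2)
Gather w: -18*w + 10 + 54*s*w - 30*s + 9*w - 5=-30*s + w*(54*s - 9) + 5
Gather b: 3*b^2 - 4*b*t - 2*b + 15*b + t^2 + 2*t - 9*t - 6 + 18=3*b^2 + b*(13 - 4*t) + t^2 - 7*t + 12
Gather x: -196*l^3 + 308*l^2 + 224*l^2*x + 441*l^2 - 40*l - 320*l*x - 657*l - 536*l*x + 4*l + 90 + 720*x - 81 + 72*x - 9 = -196*l^3 + 749*l^2 - 693*l + x*(224*l^2 - 856*l + 792)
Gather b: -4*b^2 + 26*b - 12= -4*b^2 + 26*b - 12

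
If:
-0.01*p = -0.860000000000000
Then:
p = 86.00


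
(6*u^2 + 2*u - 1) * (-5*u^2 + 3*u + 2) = -30*u^4 + 8*u^3 + 23*u^2 + u - 2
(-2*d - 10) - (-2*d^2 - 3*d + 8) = 2*d^2 + d - 18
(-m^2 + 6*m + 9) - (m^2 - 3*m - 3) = -2*m^2 + 9*m + 12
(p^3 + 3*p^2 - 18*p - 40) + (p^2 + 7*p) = p^3 + 4*p^2 - 11*p - 40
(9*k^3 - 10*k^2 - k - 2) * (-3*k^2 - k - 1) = -27*k^5 + 21*k^4 + 4*k^3 + 17*k^2 + 3*k + 2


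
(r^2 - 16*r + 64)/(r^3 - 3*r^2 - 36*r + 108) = (r^2 - 16*r + 64)/(r^3 - 3*r^2 - 36*r + 108)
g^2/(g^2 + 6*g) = g/(g + 6)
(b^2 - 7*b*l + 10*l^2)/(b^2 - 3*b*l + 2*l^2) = (b - 5*l)/(b - l)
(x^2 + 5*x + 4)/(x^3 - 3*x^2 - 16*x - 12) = (x + 4)/(x^2 - 4*x - 12)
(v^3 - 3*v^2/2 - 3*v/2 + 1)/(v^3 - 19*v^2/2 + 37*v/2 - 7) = (v + 1)/(v - 7)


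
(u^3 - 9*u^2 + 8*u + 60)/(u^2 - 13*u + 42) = (u^2 - 3*u - 10)/(u - 7)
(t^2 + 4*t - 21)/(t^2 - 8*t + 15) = (t + 7)/(t - 5)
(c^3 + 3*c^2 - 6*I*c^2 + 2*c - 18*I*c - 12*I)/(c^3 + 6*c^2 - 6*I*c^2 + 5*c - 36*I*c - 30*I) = (c + 2)/(c + 5)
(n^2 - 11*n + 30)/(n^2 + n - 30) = (n - 6)/(n + 6)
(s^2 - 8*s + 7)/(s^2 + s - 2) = (s - 7)/(s + 2)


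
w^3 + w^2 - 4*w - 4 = (w - 2)*(w + 1)*(w + 2)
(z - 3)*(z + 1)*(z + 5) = z^3 + 3*z^2 - 13*z - 15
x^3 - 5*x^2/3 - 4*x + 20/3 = (x - 2)*(x - 5/3)*(x + 2)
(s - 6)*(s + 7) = s^2 + s - 42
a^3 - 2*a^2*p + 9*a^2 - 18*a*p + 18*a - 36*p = (a + 3)*(a + 6)*(a - 2*p)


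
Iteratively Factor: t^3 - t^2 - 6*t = (t - 3)*(t^2 + 2*t) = (t - 3)*(t + 2)*(t)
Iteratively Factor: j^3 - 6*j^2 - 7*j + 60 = (j + 3)*(j^2 - 9*j + 20) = (j - 5)*(j + 3)*(j - 4)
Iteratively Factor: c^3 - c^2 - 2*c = (c - 2)*(c^2 + c) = (c - 2)*(c + 1)*(c)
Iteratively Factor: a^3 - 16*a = (a + 4)*(a^2 - 4*a) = a*(a + 4)*(a - 4)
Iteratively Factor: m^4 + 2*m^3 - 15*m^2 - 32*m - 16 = (m + 4)*(m^3 - 2*m^2 - 7*m - 4) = (m - 4)*(m + 4)*(m^2 + 2*m + 1) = (m - 4)*(m + 1)*(m + 4)*(m + 1)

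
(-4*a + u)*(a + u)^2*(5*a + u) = -20*a^4 - 39*a^3*u - 17*a^2*u^2 + 3*a*u^3 + u^4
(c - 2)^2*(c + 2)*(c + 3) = c^4 + c^3 - 10*c^2 - 4*c + 24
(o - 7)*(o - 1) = o^2 - 8*o + 7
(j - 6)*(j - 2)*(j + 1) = j^3 - 7*j^2 + 4*j + 12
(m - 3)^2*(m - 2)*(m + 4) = m^4 - 4*m^3 - 11*m^2 + 66*m - 72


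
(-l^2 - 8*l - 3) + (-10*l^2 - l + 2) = -11*l^2 - 9*l - 1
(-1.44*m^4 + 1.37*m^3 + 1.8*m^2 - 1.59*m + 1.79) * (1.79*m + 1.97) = -2.5776*m^5 - 0.3845*m^4 + 5.9209*m^3 + 0.6999*m^2 + 0.0717999999999996*m + 3.5263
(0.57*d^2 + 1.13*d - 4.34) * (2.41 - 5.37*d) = -3.0609*d^3 - 4.6944*d^2 + 26.0291*d - 10.4594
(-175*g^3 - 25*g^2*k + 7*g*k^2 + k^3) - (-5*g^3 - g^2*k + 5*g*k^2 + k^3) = -170*g^3 - 24*g^2*k + 2*g*k^2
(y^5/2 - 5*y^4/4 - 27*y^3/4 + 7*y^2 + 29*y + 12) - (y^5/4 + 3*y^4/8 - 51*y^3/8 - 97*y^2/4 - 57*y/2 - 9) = y^5/4 - 13*y^4/8 - 3*y^3/8 + 125*y^2/4 + 115*y/2 + 21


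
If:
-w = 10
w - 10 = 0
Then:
No Solution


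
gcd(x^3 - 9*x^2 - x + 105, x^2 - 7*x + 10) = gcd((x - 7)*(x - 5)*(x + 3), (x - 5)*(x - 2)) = x - 5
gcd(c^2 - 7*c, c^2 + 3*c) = c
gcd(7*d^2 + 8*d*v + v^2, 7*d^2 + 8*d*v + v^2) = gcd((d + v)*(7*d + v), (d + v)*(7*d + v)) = 7*d^2 + 8*d*v + v^2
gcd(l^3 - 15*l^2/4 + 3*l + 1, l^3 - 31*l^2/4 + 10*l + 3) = l^2 - 7*l/4 - 1/2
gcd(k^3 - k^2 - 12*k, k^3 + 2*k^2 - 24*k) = k^2 - 4*k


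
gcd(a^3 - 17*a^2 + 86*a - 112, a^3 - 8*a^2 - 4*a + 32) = a^2 - 10*a + 16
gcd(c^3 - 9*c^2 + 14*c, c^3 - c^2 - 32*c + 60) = c - 2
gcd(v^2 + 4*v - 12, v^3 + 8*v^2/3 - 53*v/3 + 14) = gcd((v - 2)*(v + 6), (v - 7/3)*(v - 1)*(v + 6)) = v + 6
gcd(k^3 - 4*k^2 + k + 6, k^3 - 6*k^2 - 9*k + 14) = 1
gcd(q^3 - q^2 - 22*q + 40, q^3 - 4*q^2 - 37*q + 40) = q + 5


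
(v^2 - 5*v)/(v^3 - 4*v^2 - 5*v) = 1/(v + 1)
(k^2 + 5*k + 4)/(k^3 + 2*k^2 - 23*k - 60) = (k + 1)/(k^2 - 2*k - 15)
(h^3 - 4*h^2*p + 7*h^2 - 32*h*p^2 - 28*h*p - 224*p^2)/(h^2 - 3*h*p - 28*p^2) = (-h^2 + 8*h*p - 7*h + 56*p)/(-h + 7*p)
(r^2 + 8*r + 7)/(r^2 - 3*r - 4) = (r + 7)/(r - 4)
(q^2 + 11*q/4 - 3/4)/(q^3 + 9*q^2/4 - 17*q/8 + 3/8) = 2/(2*q - 1)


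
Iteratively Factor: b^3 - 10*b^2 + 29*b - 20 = (b - 1)*(b^2 - 9*b + 20) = (b - 4)*(b - 1)*(b - 5)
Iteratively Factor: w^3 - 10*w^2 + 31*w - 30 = (w - 5)*(w^2 - 5*w + 6) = (w - 5)*(w - 3)*(w - 2)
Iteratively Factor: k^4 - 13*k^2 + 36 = (k - 3)*(k^3 + 3*k^2 - 4*k - 12) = (k - 3)*(k + 2)*(k^2 + k - 6) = (k - 3)*(k - 2)*(k + 2)*(k + 3)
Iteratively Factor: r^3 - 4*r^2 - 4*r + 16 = (r + 2)*(r^2 - 6*r + 8) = (r - 2)*(r + 2)*(r - 4)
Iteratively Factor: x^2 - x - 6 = (x - 3)*(x + 2)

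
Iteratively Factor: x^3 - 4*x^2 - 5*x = (x + 1)*(x^2 - 5*x) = x*(x + 1)*(x - 5)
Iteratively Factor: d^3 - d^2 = (d)*(d^2 - d) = d*(d - 1)*(d)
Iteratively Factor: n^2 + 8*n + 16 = (n + 4)*(n + 4)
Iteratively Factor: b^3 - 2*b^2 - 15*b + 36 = (b - 3)*(b^2 + b - 12) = (b - 3)*(b + 4)*(b - 3)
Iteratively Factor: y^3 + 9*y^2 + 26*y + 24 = (y + 4)*(y^2 + 5*y + 6) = (y + 2)*(y + 4)*(y + 3)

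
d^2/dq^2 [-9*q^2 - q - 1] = -18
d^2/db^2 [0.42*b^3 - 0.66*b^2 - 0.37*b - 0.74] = 2.52*b - 1.32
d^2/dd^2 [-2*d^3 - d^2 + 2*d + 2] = -12*d - 2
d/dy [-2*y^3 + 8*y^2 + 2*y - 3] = -6*y^2 + 16*y + 2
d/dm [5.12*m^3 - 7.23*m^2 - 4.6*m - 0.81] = 15.36*m^2 - 14.46*m - 4.6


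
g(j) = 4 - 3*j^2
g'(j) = -6*j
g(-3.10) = -24.83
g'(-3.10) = 18.60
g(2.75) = -18.69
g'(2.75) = -16.50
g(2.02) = -8.24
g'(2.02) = -12.12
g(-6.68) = -129.87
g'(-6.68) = 40.08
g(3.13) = -25.39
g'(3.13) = -18.78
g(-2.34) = -12.43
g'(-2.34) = 14.04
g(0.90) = 1.57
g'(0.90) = -5.40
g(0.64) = 2.77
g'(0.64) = -3.84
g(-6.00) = -104.00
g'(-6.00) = 36.00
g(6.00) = -104.00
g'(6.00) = -36.00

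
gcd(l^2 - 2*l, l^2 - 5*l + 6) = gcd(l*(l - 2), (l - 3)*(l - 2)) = l - 2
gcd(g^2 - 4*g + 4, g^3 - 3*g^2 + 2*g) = g - 2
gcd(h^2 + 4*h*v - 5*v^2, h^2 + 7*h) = 1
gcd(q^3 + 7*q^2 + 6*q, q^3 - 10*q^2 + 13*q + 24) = q + 1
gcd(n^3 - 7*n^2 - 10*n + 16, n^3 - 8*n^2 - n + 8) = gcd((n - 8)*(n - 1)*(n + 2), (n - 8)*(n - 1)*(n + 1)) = n^2 - 9*n + 8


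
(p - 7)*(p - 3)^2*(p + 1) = p^4 - 12*p^3 + 38*p^2 - 12*p - 63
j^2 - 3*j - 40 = (j - 8)*(j + 5)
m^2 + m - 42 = (m - 6)*(m + 7)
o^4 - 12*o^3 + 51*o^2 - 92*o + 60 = (o - 5)*(o - 3)*(o - 2)^2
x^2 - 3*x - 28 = (x - 7)*(x + 4)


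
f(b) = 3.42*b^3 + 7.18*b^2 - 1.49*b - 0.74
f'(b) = 10.26*b^2 + 14.36*b - 1.49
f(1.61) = 29.74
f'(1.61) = 48.22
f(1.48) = 23.87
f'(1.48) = 42.24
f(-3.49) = -53.47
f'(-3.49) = 73.36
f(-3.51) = -54.94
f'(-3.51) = 74.51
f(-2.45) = -4.29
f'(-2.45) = 24.91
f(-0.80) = 3.30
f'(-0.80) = -6.41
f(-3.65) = -65.95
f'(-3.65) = 82.78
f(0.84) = 5.10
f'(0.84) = 17.81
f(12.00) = 6925.06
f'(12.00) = 1648.27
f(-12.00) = -4858.70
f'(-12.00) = 1303.63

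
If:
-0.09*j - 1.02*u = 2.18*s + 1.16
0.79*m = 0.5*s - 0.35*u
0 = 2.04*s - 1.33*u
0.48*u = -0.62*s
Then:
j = -12.89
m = 0.00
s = 0.00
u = 0.00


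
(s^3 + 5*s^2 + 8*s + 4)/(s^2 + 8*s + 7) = (s^2 + 4*s + 4)/(s + 7)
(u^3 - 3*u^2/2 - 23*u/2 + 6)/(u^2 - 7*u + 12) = (2*u^2 + 5*u - 3)/(2*(u - 3))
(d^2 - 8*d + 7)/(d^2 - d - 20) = (-d^2 + 8*d - 7)/(-d^2 + d + 20)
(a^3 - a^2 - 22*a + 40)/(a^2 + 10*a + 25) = (a^2 - 6*a + 8)/(a + 5)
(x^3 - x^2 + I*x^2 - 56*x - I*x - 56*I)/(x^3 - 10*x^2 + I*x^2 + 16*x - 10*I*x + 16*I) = (x + 7)/(x - 2)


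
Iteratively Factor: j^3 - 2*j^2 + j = (j)*(j^2 - 2*j + 1) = j*(j - 1)*(j - 1)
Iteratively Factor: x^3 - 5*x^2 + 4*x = (x - 1)*(x^2 - 4*x) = x*(x - 1)*(x - 4)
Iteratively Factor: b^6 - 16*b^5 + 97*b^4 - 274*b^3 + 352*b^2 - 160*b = (b)*(b^5 - 16*b^4 + 97*b^3 - 274*b^2 + 352*b - 160) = b*(b - 1)*(b^4 - 15*b^3 + 82*b^2 - 192*b + 160) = b*(b - 4)*(b - 1)*(b^3 - 11*b^2 + 38*b - 40) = b*(b - 4)^2*(b - 1)*(b^2 - 7*b + 10) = b*(b - 4)^2*(b - 2)*(b - 1)*(b - 5)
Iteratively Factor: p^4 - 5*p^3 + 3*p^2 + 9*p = (p - 3)*(p^3 - 2*p^2 - 3*p) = (p - 3)^2*(p^2 + p) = (p - 3)^2*(p + 1)*(p)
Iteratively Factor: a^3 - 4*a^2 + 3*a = (a)*(a^2 - 4*a + 3) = a*(a - 1)*(a - 3)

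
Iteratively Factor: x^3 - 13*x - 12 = (x + 1)*(x^2 - x - 12) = (x + 1)*(x + 3)*(x - 4)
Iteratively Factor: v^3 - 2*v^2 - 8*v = (v + 2)*(v^2 - 4*v) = (v - 4)*(v + 2)*(v)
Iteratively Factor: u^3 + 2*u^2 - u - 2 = (u - 1)*(u^2 + 3*u + 2) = (u - 1)*(u + 1)*(u + 2)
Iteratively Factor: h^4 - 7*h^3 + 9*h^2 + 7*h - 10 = (h - 1)*(h^3 - 6*h^2 + 3*h + 10) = (h - 1)*(h + 1)*(h^2 - 7*h + 10) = (h - 2)*(h - 1)*(h + 1)*(h - 5)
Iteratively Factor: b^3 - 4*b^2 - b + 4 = (b - 4)*(b^2 - 1) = (b - 4)*(b - 1)*(b + 1)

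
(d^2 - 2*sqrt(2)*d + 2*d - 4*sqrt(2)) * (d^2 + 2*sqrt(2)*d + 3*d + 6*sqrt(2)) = d^4 + 5*d^3 - 2*d^2 - 40*d - 48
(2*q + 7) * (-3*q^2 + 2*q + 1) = -6*q^3 - 17*q^2 + 16*q + 7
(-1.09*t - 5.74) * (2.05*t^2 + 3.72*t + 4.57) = -2.2345*t^3 - 15.8218*t^2 - 26.3341*t - 26.2318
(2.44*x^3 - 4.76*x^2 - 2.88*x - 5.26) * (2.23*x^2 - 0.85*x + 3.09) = 5.4412*x^5 - 12.6888*x^4 + 5.1632*x^3 - 23.9902*x^2 - 4.4282*x - 16.2534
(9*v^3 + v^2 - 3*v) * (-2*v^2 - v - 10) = -18*v^5 - 11*v^4 - 85*v^3 - 7*v^2 + 30*v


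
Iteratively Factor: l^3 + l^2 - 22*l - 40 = (l + 2)*(l^2 - l - 20) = (l - 5)*(l + 2)*(l + 4)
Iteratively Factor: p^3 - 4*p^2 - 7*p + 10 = (p - 5)*(p^2 + p - 2) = (p - 5)*(p - 1)*(p + 2)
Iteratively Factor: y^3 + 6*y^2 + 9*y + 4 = (y + 4)*(y^2 + 2*y + 1) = (y + 1)*(y + 4)*(y + 1)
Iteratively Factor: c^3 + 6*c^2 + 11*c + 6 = (c + 1)*(c^2 + 5*c + 6) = (c + 1)*(c + 3)*(c + 2)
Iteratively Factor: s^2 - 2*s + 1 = (s - 1)*(s - 1)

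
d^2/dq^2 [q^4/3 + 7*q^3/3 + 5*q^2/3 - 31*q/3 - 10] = 4*q^2 + 14*q + 10/3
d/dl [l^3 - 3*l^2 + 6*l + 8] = 3*l^2 - 6*l + 6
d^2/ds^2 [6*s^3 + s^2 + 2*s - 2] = 36*s + 2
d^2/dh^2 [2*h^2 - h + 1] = 4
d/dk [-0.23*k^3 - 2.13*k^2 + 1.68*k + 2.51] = -0.69*k^2 - 4.26*k + 1.68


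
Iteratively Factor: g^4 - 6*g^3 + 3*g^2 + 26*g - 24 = (g + 2)*(g^3 - 8*g^2 + 19*g - 12) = (g - 1)*(g + 2)*(g^2 - 7*g + 12) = (g - 4)*(g - 1)*(g + 2)*(g - 3)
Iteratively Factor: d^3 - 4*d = (d)*(d^2 - 4) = d*(d + 2)*(d - 2)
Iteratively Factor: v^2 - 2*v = (v)*(v - 2)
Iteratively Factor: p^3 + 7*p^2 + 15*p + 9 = (p + 3)*(p^2 + 4*p + 3) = (p + 3)^2*(p + 1)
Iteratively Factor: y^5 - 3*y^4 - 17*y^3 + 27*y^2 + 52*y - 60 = (y - 2)*(y^4 - y^3 - 19*y^2 - 11*y + 30) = (y - 5)*(y - 2)*(y^3 + 4*y^2 + y - 6) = (y - 5)*(y - 2)*(y + 3)*(y^2 + y - 2) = (y - 5)*(y - 2)*(y - 1)*(y + 3)*(y + 2)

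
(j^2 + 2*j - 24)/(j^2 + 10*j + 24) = (j - 4)/(j + 4)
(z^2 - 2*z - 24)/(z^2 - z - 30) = (z + 4)/(z + 5)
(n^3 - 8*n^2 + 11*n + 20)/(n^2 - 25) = (n^2 - 3*n - 4)/(n + 5)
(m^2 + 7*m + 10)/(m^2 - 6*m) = (m^2 + 7*m + 10)/(m*(m - 6))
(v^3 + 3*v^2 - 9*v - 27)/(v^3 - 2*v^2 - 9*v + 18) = (v + 3)/(v - 2)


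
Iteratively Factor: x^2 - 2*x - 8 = (x + 2)*(x - 4)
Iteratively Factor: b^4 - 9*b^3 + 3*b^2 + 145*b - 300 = (b - 3)*(b^3 - 6*b^2 - 15*b + 100) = (b - 5)*(b - 3)*(b^2 - b - 20) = (b - 5)*(b - 3)*(b + 4)*(b - 5)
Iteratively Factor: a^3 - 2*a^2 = (a)*(a^2 - 2*a) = a*(a - 2)*(a)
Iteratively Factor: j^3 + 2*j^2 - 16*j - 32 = (j + 2)*(j^2 - 16) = (j + 2)*(j + 4)*(j - 4)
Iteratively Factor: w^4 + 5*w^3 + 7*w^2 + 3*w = (w)*(w^3 + 5*w^2 + 7*w + 3) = w*(w + 1)*(w^2 + 4*w + 3) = w*(w + 1)*(w + 3)*(w + 1)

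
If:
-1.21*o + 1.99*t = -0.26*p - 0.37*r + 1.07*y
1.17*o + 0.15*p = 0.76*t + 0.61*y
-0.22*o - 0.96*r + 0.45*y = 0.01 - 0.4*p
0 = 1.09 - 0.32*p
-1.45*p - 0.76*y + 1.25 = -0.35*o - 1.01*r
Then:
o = -30.48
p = 3.41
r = -1.22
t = -29.78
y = -20.51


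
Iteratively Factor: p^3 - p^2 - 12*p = (p + 3)*(p^2 - 4*p) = (p - 4)*(p + 3)*(p)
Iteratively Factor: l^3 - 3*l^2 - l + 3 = (l + 1)*(l^2 - 4*l + 3) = (l - 3)*(l + 1)*(l - 1)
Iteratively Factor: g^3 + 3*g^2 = (g)*(g^2 + 3*g) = g^2*(g + 3)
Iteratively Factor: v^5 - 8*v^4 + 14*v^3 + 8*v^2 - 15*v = (v - 3)*(v^4 - 5*v^3 - v^2 + 5*v) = (v - 5)*(v - 3)*(v^3 - v) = v*(v - 5)*(v - 3)*(v^2 - 1) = v*(v - 5)*(v - 3)*(v + 1)*(v - 1)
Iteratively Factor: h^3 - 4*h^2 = (h - 4)*(h^2) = h*(h - 4)*(h)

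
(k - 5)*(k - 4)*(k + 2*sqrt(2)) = k^3 - 9*k^2 + 2*sqrt(2)*k^2 - 18*sqrt(2)*k + 20*k + 40*sqrt(2)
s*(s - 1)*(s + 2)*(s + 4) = s^4 + 5*s^3 + 2*s^2 - 8*s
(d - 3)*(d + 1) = d^2 - 2*d - 3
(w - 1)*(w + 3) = w^2 + 2*w - 3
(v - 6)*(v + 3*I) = v^2 - 6*v + 3*I*v - 18*I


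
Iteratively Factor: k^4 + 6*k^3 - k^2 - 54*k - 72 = (k - 3)*(k^3 + 9*k^2 + 26*k + 24) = (k - 3)*(k + 2)*(k^2 + 7*k + 12) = (k - 3)*(k + 2)*(k + 3)*(k + 4)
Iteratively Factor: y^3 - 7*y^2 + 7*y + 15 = (y + 1)*(y^2 - 8*y + 15) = (y - 3)*(y + 1)*(y - 5)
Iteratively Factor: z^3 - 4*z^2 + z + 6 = (z - 2)*(z^2 - 2*z - 3) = (z - 2)*(z + 1)*(z - 3)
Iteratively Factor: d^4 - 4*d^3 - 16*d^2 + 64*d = (d + 4)*(d^3 - 8*d^2 + 16*d) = (d - 4)*(d + 4)*(d^2 - 4*d) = d*(d - 4)*(d + 4)*(d - 4)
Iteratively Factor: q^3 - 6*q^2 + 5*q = (q)*(q^2 - 6*q + 5) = q*(q - 1)*(q - 5)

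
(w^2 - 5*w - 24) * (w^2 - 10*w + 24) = w^4 - 15*w^3 + 50*w^2 + 120*w - 576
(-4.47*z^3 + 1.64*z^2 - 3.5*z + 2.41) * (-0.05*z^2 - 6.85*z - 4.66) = 0.2235*z^5 + 30.5375*z^4 + 9.7712*z^3 + 16.2121*z^2 - 0.198499999999999*z - 11.2306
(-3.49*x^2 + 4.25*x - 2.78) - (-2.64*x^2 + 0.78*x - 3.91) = -0.85*x^2 + 3.47*x + 1.13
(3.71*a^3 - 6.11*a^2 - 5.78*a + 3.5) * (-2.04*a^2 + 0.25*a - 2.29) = -7.5684*a^5 + 13.3919*a^4 + 1.7678*a^3 + 5.4069*a^2 + 14.1112*a - 8.015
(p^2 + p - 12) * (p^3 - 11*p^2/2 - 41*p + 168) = p^5 - 9*p^4/2 - 117*p^3/2 + 193*p^2 + 660*p - 2016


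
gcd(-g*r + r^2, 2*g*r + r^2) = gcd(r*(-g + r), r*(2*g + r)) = r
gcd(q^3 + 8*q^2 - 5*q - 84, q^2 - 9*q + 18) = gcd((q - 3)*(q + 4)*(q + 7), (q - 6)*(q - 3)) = q - 3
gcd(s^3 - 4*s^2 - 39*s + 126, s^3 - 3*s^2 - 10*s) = 1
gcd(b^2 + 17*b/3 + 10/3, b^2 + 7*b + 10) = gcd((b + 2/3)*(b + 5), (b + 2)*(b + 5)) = b + 5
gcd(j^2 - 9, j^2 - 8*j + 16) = 1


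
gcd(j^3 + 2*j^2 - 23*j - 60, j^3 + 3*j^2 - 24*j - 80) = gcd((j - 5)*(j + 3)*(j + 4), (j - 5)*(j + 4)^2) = j^2 - j - 20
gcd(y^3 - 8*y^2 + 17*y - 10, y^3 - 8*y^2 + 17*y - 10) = y^3 - 8*y^2 + 17*y - 10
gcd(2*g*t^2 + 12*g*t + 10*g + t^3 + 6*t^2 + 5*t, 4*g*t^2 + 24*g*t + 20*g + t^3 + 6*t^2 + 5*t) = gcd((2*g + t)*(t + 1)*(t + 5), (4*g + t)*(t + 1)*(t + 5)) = t^2 + 6*t + 5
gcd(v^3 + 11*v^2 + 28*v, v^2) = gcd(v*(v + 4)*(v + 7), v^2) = v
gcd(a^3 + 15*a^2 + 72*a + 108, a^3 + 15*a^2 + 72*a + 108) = a^3 + 15*a^2 + 72*a + 108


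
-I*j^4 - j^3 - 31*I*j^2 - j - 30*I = (j - 6*I)*(j - I)*(j + 5*I)*(-I*j + 1)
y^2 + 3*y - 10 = (y - 2)*(y + 5)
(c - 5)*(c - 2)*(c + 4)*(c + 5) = c^4 + 2*c^3 - 33*c^2 - 50*c + 200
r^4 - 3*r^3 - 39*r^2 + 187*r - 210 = (r - 5)*(r - 3)*(r - 2)*(r + 7)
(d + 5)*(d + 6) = d^2 + 11*d + 30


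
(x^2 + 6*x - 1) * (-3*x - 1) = -3*x^3 - 19*x^2 - 3*x + 1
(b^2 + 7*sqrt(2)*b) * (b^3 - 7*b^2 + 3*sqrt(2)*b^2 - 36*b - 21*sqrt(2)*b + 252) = b^5 - 7*b^4 + 10*sqrt(2)*b^4 - 70*sqrt(2)*b^3 + 6*b^3 - 252*sqrt(2)*b^2 - 42*b^2 + 1764*sqrt(2)*b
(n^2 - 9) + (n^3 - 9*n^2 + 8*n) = n^3 - 8*n^2 + 8*n - 9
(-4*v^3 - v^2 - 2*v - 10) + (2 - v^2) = -4*v^3 - 2*v^2 - 2*v - 8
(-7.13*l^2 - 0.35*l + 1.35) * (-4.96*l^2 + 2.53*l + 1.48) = 35.3648*l^4 - 16.3029*l^3 - 18.1339*l^2 + 2.8975*l + 1.998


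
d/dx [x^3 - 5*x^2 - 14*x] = 3*x^2 - 10*x - 14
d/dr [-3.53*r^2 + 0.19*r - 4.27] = 0.19 - 7.06*r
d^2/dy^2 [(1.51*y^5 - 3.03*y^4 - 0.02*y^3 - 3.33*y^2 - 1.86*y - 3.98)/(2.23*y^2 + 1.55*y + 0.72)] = (45.054474*y^7 + 53.373266*y^6 + 24.334338*y^5 - 22.3124579999999*y^4 - 33.9587739999999*y^3 - 105.655908*y^2 - 64.684932*y - 5.644348)/(11.089567*y^6 + 23.123985*y^5 + 26.814189*y^4 + 18.655955*y^3 + 8.657496*y^2 + 2.41056*y + 0.373248)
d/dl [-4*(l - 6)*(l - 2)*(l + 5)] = -12*l^2 + 24*l + 112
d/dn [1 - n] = -1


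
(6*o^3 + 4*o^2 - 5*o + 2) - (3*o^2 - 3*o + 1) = 6*o^3 + o^2 - 2*o + 1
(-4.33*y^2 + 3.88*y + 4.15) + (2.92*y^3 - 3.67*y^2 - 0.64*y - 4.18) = 2.92*y^3 - 8.0*y^2 + 3.24*y - 0.0299999999999994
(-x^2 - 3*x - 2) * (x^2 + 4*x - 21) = -x^4 - 7*x^3 + 7*x^2 + 55*x + 42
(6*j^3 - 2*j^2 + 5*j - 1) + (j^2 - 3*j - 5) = 6*j^3 - j^2 + 2*j - 6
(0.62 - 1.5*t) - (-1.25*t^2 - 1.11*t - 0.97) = 1.25*t^2 - 0.39*t + 1.59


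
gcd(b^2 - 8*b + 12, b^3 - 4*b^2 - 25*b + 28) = 1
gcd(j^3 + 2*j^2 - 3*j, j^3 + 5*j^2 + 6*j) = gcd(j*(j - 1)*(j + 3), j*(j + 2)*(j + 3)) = j^2 + 3*j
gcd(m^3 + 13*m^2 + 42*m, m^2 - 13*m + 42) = 1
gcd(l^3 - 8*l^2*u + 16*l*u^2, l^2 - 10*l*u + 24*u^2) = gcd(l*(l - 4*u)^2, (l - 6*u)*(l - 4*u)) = -l + 4*u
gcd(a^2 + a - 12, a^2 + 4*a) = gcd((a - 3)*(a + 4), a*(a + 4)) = a + 4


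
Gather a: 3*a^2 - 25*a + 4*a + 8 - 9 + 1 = 3*a^2 - 21*a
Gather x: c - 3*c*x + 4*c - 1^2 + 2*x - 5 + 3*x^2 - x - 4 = 5*c + 3*x^2 + x*(1 - 3*c) - 10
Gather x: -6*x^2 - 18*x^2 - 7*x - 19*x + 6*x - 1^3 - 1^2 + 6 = -24*x^2 - 20*x + 4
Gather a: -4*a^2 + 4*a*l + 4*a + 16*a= -4*a^2 + a*(4*l + 20)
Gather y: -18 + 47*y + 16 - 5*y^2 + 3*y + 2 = -5*y^2 + 50*y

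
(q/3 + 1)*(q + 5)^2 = q^3/3 + 13*q^2/3 + 55*q/3 + 25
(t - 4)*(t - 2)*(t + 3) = t^3 - 3*t^2 - 10*t + 24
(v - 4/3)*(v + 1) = v^2 - v/3 - 4/3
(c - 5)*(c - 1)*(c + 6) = c^3 - 31*c + 30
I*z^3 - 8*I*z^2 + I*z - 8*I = (z - 8)*(z + I)*(I*z + 1)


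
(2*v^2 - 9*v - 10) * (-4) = -8*v^2 + 36*v + 40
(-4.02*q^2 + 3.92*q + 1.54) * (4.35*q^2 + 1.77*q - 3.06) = -17.487*q^4 + 9.9366*q^3 + 25.9386*q^2 - 9.2694*q - 4.7124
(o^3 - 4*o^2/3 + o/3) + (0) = o^3 - 4*o^2/3 + o/3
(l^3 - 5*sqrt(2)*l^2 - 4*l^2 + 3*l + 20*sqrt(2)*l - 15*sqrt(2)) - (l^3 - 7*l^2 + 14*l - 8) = -5*sqrt(2)*l^2 + 3*l^2 - 11*l + 20*sqrt(2)*l - 15*sqrt(2) + 8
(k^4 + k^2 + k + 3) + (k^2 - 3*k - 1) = k^4 + 2*k^2 - 2*k + 2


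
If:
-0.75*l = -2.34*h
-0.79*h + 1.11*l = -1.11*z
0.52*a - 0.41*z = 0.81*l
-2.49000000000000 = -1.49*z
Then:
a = -2.05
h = -0.69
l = -2.17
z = 1.67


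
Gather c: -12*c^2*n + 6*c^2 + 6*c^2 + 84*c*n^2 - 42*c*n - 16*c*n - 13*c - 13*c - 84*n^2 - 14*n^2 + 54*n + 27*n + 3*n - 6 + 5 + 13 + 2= c^2*(12 - 12*n) + c*(84*n^2 - 58*n - 26) - 98*n^2 + 84*n + 14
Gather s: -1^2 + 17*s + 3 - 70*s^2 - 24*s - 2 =-70*s^2 - 7*s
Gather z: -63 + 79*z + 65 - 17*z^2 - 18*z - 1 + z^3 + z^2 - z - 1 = z^3 - 16*z^2 + 60*z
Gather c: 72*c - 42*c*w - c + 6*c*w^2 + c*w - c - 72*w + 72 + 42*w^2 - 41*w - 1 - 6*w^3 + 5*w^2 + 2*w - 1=c*(6*w^2 - 41*w + 70) - 6*w^3 + 47*w^2 - 111*w + 70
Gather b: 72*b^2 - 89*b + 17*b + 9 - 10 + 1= 72*b^2 - 72*b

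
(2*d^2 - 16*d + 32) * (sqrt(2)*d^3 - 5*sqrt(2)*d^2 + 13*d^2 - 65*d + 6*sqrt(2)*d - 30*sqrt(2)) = 2*sqrt(2)*d^5 - 26*sqrt(2)*d^4 + 26*d^4 - 338*d^3 + 124*sqrt(2)*d^3 - 316*sqrt(2)*d^2 + 1456*d^2 - 2080*d + 672*sqrt(2)*d - 960*sqrt(2)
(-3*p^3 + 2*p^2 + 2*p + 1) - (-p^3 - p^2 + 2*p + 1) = -2*p^3 + 3*p^2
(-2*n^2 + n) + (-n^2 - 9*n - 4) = -3*n^2 - 8*n - 4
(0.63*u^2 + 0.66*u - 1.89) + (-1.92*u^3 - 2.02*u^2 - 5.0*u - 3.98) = -1.92*u^3 - 1.39*u^2 - 4.34*u - 5.87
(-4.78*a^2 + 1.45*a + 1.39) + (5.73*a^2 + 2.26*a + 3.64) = 0.95*a^2 + 3.71*a + 5.03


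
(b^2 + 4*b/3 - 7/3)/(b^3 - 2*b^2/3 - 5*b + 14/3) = 1/(b - 2)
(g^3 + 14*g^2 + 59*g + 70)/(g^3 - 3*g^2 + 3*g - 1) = (g^3 + 14*g^2 + 59*g + 70)/(g^3 - 3*g^2 + 3*g - 1)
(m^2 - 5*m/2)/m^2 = (m - 5/2)/m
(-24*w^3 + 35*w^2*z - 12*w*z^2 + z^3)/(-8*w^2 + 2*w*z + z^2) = (-24*w^3 + 35*w^2*z - 12*w*z^2 + z^3)/(-8*w^2 + 2*w*z + z^2)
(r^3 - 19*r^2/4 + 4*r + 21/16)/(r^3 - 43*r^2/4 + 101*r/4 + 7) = (r^2 - 5*r + 21/4)/(r^2 - 11*r + 28)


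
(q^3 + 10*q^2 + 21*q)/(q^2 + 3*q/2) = 2*(q^2 + 10*q + 21)/(2*q + 3)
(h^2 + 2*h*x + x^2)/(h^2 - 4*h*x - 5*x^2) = (-h - x)/(-h + 5*x)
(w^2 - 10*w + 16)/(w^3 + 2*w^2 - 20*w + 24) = (w - 8)/(w^2 + 4*w - 12)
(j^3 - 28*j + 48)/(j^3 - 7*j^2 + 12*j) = (j^2 + 4*j - 12)/(j*(j - 3))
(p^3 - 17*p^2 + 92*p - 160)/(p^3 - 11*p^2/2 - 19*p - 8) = 2*(p^2 - 9*p + 20)/(2*p^2 + 5*p + 2)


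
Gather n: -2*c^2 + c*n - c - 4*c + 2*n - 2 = -2*c^2 - 5*c + n*(c + 2) - 2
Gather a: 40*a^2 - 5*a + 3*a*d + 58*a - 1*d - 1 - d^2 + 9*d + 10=40*a^2 + a*(3*d + 53) - d^2 + 8*d + 9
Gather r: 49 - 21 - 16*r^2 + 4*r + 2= -16*r^2 + 4*r + 30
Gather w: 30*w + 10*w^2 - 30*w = 10*w^2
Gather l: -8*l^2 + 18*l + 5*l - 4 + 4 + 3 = -8*l^2 + 23*l + 3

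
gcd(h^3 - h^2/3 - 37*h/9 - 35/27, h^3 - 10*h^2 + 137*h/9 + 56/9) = h^2 - 2*h - 7/9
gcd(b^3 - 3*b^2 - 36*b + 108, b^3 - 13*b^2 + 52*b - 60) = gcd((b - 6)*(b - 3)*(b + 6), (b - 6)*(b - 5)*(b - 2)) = b - 6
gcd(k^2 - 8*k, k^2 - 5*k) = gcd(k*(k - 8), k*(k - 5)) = k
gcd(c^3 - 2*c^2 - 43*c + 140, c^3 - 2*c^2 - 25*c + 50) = c - 5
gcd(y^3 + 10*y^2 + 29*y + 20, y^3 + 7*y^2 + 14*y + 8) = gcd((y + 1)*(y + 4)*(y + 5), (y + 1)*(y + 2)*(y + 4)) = y^2 + 5*y + 4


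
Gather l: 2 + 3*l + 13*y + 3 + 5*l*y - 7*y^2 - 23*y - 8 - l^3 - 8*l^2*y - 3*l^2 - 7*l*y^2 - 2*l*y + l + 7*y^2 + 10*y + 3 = -l^3 + l^2*(-8*y - 3) + l*(-7*y^2 + 3*y + 4)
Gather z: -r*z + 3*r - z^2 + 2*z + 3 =3*r - z^2 + z*(2 - r) + 3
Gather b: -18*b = -18*b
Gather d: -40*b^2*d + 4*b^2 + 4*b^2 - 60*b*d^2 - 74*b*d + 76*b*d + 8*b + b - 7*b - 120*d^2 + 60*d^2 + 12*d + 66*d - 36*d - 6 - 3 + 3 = 8*b^2 + 2*b + d^2*(-60*b - 60) + d*(-40*b^2 + 2*b + 42) - 6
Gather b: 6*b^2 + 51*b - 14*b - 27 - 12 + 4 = 6*b^2 + 37*b - 35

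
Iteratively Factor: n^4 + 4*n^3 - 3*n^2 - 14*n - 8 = (n - 2)*(n^3 + 6*n^2 + 9*n + 4) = (n - 2)*(n + 1)*(n^2 + 5*n + 4) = (n - 2)*(n + 1)^2*(n + 4)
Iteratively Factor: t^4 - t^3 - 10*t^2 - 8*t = (t)*(t^3 - t^2 - 10*t - 8) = t*(t + 1)*(t^2 - 2*t - 8) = t*(t - 4)*(t + 1)*(t + 2)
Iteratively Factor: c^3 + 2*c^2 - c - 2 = (c + 2)*(c^2 - 1) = (c + 1)*(c + 2)*(c - 1)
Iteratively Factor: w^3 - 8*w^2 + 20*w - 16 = (w - 2)*(w^2 - 6*w + 8) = (w - 4)*(w - 2)*(w - 2)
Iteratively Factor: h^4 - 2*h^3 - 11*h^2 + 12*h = (h - 1)*(h^3 - h^2 - 12*h) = h*(h - 1)*(h^2 - h - 12) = h*(h - 1)*(h + 3)*(h - 4)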